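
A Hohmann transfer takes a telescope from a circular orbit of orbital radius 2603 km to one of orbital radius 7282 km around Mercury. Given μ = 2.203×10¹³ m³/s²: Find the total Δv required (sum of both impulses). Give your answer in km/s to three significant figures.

Δv_total ≈ 1.10 km/s

r₁ = 2603 km = 2.603×10⁶ m.
r₂ = 7282 km = 7.282×10⁶ m.
Transfer ellipse a_t = (r₁ + r₂)/2 = 4.942×10⁶ m.
At r₁: circular v_c1 = √(μ/r₁) = 2909 m/s; transfer-periherm v_p = √[μ(2/r₁ − 1/a_t)] = 3531 m/s.
Δv₁ = v_p − v_c1 = 622.0 m/s.
At r₂: circular v_c2 = √(μ/r₂) = 1739 m/s; transfer-apoherm v_a = √[μ(2/r₂ − 1/a_t)] = 1262 m/s.
Δv₂ = v_c2 − v_a = 477.1 m/s.
Total Δv = Δv₁ + Δv₂ = 1099 m/s = 1.099 km/s.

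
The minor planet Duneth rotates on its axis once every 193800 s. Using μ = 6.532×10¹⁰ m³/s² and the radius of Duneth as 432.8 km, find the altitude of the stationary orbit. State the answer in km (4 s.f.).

h_sync ≈ 3528 km

A synchronous orbit has period T, so by Kepler's third law a = (μT²/4π²)^(1/3).
μT²/4π² = 6.532×10¹⁰ × (1.938×10⁵)² / 39.48 = 6.214×10¹⁹ m³.
a = 3.961×10⁶ m = 3960.9 km.
Altitude h = a − R = 3960.9 − 432.8 = 3528.1 km.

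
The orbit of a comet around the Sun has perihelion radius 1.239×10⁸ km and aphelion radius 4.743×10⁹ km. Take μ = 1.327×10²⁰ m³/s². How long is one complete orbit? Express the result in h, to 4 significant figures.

T ≈ 575100 h

Semi-major axis a = (r_p + r_a)/2 = (1.2390×10⁸ + 4.7430×10⁹)/2 = 2.4334×10⁹ km = 2.433×10¹² m.
By Kepler's third law T = 2π√(a³/μ) = 2π × 3.295×10⁸ = 2.071×10⁹ s.
= 5.751×10⁵ h.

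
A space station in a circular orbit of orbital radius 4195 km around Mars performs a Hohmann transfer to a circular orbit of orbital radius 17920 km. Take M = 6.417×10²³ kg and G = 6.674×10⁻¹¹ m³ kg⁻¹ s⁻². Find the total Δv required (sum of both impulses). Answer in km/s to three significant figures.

Δv_total ≈ 1.47 km/s

μ = GM = 6.674×10⁻¹¹ × 6.417×10²³ = 4.283×10¹³ m³/s².
r₁ = 4195 km = 4.195×10⁶ m.
r₂ = 17920 km = 1.792×10⁷ m.
Transfer ellipse a_t = (r₁ + r₂)/2 = 1.106×10⁷ m.
At r₁: circular v_c1 = √(μ/r₁) = 3195 m/s; transfer-periapsis v_p = √[μ(2/r₁ − 1/a_t)] = 4068 m/s.
Δv₁ = v_p − v_c1 = 872.4 m/s.
At r₂: circular v_c2 = √(μ/r₂) = 1546 m/s; transfer-apoapsis v_a = √[μ(2/r₂ − 1/a_t)] = 952.2 m/s.
Δv₂ = v_c2 − v_a = 593.7 m/s.
Total Δv = Δv₁ + Δv₂ = 1466 m/s = 1.466 km/s.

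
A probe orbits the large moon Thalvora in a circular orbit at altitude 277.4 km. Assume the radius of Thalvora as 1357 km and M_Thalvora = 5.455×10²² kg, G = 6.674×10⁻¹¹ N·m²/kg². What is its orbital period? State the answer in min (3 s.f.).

T ≈ 115 min

μ = GM = 6.674×10⁻¹¹ × 5.455×10²² = 3.641×10¹² m³/s².
r = 1357 + 277.4 = 1634.4 km = 1.6344×10⁶ m.
Kepler's third law: T = 2π√(r³/μ) = 2π√((1.634×10⁶)³ / 3.641×10¹²).
r³/μ = 1.199×10⁶ s², so T = 2π × 1.095×10³ = 6.881×10³ s.
Converting: 6.881×10³ s ÷ 60.00 = 114.7 min.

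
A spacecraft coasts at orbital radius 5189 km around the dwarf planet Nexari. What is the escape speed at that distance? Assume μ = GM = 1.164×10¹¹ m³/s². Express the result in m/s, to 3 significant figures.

v_esc ≈ 212 m/s

r = 5189 km = 5.189×10⁶ m.
Escape speed v_esc = √(2μ/r) = √(2 × 1.164×10¹¹ / 5.189×10⁶) = √(4.486×10⁴) = 211.8 m/s.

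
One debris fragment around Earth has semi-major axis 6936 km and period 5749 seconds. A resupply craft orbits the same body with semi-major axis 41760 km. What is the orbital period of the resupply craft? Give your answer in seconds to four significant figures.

Kepler's third law: T² ∝ a³, so T₂ = T₁ (a₂/a₁)^(3/2).
a₂/a₁ = 6.021, (a₂/a₁)^(3/2) = 14.77.
T₂ = 5749 × 14.77 = 84930 seconds.

T₂ ≈ 84930 seconds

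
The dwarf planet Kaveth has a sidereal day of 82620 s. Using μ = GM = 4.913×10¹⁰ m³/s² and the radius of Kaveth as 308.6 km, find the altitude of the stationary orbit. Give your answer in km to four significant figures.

A synchronous orbit has period T, so by Kepler's third law a = (μT²/4π²)^(1/3).
μT²/4π² = 4.913×10¹⁰ × (8.262×10⁴)² / 39.48 = 8.495×10¹⁸ m³.
a = 2.040×10⁶ m = 2040.4 km.
Altitude h = a − R = 2040.4 − 308.6 = 1731.8 km.

h_sync ≈ 1732 km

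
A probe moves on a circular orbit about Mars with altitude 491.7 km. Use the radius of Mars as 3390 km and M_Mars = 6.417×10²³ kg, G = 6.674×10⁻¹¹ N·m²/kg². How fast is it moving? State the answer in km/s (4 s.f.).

μ = GM = 6.674×10⁻¹¹ × 6.417×10²³ = 4.283×10¹³ m³/s².
r = 3390 + 491.7 = 3881.7 km = 3.8817×10⁶ m.
For a circular orbit v = √(μ/r) = √(4.283×10¹³ / 3.882×10⁶) = √(1.103×10⁷) = 3322 m/s.
That is 3.322 km/s.

v ≈ 3.322 km/s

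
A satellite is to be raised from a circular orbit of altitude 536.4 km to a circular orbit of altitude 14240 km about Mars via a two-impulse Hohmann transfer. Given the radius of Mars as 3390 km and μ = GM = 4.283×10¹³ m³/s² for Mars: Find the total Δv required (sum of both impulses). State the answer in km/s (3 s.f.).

r₁ = 3390 + 536.4 = 3926.4 km = 3.9264×10⁶ m.
r₂ = 3390 + 14240 = 17630 km = 1.7630×10⁷ m.
Transfer ellipse a_t = (r₁ + r₂)/2 = 1.078×10⁷ m.
At r₁: circular v_c1 = √(μ/r₁) = 3303 m/s; transfer-periapsis v_p = √[μ(2/r₁ − 1/a_t)] = 4224 m/s.
Δv₁ = v_p − v_c1 = 921.3 m/s.
At r₂: circular v_c2 = √(μ/r₂) = 1559 m/s; transfer-apoapsis v_a = √[μ(2/r₂ − 1/a_t)] = 940.7 m/s.
Δv₂ = v_c2 − v_a = 617.9 m/s.
Total Δv = Δv₁ + Δv₂ = 1539 m/s = 1.539 km/s.

Δv_total ≈ 1.54 km/s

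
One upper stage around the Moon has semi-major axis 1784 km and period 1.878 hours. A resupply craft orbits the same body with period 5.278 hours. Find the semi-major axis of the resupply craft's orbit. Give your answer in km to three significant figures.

Kepler's third law: a³ ∝ T², so a₂ = a₁ (T₂/T₁)^(2/3).
T₂/T₁ = 2.810, (T₂/T₁)^(2/3) = 1.992.
a₂ = 1784 × 1.992 = 3553 km.

a₂ ≈ 3550 km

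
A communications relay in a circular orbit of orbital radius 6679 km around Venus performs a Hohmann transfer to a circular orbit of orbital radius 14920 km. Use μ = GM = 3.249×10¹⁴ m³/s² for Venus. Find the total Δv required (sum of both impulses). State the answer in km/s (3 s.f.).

Δv_total ≈ 2.22 km/s

r₁ = 6679 km = 6.679×10⁶ m.
r₂ = 14920 km = 1.492×10⁷ m.
Transfer ellipse a_t = (r₁ + r₂)/2 = 1.080×10⁷ m.
At r₁: circular v_c1 = √(μ/r₁) = 6975 m/s; transfer-periapsis v_p = √[μ(2/r₁ − 1/a_t)] = 8198 m/s.
Δv₁ = v_p − v_c1 = 1223 m/s.
At r₂: circular v_c2 = √(μ/r₂) = 4666 m/s; transfer-apoapsis v_a = √[μ(2/r₂ − 1/a_t)] = 3670 m/s.
Δv₂ = v_c2 − v_a = 996.7 m/s.
Total Δv = Δv₁ + Δv₂ = 2220 m/s = 2.220 km/s.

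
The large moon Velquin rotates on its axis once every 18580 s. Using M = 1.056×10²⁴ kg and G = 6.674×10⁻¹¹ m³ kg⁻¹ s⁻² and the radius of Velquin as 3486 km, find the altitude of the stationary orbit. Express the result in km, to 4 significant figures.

μ = GM = 6.674×10⁻¹¹ × 1.056×10²⁴ = 7.048×10¹³ m³/s².
A synchronous orbit has period T, so by Kepler's third law a = (μT²/4π²)^(1/3).
μT²/4π² = 7.048×10¹³ × (1.858×10⁴)² / 39.48 = 6.163×10²⁰ m³.
a = 8.510×10⁶ m = 8510.0 km.
Altitude h = a − R = 8510.0 − 3486 = 5024.0 km.

h_sync ≈ 5024 km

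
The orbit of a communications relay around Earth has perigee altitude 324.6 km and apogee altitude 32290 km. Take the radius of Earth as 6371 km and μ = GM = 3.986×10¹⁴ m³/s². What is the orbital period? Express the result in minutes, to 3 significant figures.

r_p = 6371 + 324.6 = 6695.6 km = 6.6956×10⁶ m.
r_a = 6371 + 32290 = 38661 km = 3.8661×10⁷ m.
Semi-major axis a = (r_p + r_a)/2 = (6695.6 + 38661)/2 = 22678 km = 2.268×10⁷ m.
By Kepler's third law T = 2π√(a³/μ) = 2π × 5.409×10³ = 3.399×10⁴ s.
= 566.5 minutes.

T ≈ 566 minutes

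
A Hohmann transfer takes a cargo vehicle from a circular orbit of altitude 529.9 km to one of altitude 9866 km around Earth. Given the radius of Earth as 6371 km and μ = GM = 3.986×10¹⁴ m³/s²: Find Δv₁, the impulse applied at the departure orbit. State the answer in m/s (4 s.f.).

r₁ = 6371 + 529.9 = 6900.9 km = 6.9009×10⁶ m.
r₂ = 6371 + 9866 = 16237 km = 1.6237×10⁷ m.
Transfer ellipse a_t = (r₁ + r₂)/2 = 1.157×10⁷ m.
At r₁: circular v_c1 = √(μ/r₁) = 7600 m/s; transfer-perigee v_p = √[μ(2/r₁ − 1/a_t)] = 9004 m/s.
Δv₁ = v_p − v_c1 = 1404 m/s.

Δv ≈ 1404 m/s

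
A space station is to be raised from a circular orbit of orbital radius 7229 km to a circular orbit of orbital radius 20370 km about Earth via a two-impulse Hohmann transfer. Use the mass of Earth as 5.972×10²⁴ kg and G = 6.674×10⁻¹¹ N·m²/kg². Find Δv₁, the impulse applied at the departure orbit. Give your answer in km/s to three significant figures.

Δv ≈ 1.60 km/s

μ = GM = 6.674×10⁻¹¹ × 5.972×10²⁴ = 3.986×10¹⁴ m³/s².
r₁ = 7229 km = 7.229×10⁶ m.
r₂ = 20370 km = 2.037×10⁷ m.
Transfer ellipse a_t = (r₁ + r₂)/2 = 1.380×10⁷ m.
At r₁: circular v_c1 = √(μ/r₁) = 7425 m/s; transfer-perigee v_p = √[μ(2/r₁ − 1/a_t)] = 9021 m/s.
Δv₁ = v_p − v_c1 = 1596 m/s.
= 1.596 km/s.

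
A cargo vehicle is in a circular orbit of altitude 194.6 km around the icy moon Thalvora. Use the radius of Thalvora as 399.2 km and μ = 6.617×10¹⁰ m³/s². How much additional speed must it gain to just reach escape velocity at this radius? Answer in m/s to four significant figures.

Δv ≈ 138.3 m/s

r = 399.2 + 194.6 = 593.80 km = 5.9380×10⁵ m.
Circular speed v_c = √(μ/r) = 333.8 m/s.
Escape speed v_esc = √(2μ/r) = √2 × v_c = 472.1 m/s.
Δv = v_esc − v_c = 138.3 m/s.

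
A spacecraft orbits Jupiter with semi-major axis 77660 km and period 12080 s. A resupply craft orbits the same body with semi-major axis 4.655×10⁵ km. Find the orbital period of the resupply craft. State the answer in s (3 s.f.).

Kepler's third law: T² ∝ a³, so T₂ = T₁ (a₂/a₁)^(3/2).
a₂/a₁ = 5.994, (a₂/a₁)^(3/2) = 14.68.
T₂ = 12080 × 14.68 = 1.773×10⁵ s.

T₂ ≈ 1.77×10⁵ s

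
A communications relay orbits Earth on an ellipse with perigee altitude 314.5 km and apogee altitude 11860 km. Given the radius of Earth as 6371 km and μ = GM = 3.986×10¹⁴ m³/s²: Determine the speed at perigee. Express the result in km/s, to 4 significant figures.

r_p = 6371 + 314.5 = 6685.5 km = 6.6855×10⁶ m.
r_a = 6371 + 11860 = 18231 km = 1.8231×10⁷ m.
Semi-major axis a = (r_p + r_a)/2 = 12458 km = 1.246×10⁷ m.
Vis-viva: v² = μ(2/r − 1/a) = 3.986×10¹⁴ × (2.992×10⁻⁷ − 8.027×10⁻⁸) = 8.725×10⁷ m²/s².
v = 9341 m/s = 9.341 km/s.

v ≈ 9.341 km/s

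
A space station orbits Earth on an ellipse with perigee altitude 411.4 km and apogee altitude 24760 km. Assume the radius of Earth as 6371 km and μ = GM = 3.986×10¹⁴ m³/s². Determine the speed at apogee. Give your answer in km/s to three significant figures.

v ≈ 2.14 km/s

r_p = 6371 + 411.4 = 6782.4 km = 6.7824×10⁶ m.
r_a = 6371 + 24760 = 31131 km = 3.1131×10⁷ m.
Semi-major axis a = (r_p + r_a)/2 = 18957 km = 1.896×10⁷ m.
Vis-viva: v² = μ(2/r − 1/a) = 3.986×10¹⁴ × (6.424×10⁻⁸ − 5.275×10⁻⁸) = 4.581×10⁶ m²/s².
v = 2140 m/s = 2.140 km/s.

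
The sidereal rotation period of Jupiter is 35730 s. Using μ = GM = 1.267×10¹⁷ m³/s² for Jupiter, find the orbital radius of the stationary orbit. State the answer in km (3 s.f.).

A synchronous orbit has period T, so by Kepler's third law a = (μT²/4π²)^(1/3).
μT²/4π² = 1.267×10¹⁷ × (3.573×10⁴)² / 39.48 = 4.097×10²⁴ m³.
a = 1.600×10⁸ m = 1.6002×10⁵ km.

r_sync ≈ 1.60×10⁵ km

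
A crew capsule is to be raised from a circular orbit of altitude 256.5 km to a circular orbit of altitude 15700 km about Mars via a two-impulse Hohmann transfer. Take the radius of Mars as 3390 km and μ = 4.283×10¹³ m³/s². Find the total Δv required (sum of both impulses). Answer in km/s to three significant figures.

r₁ = 3390 + 256.5 = 3646.5 km = 3.6465×10⁶ m.
r₂ = 3390 + 15700 = 19090 km = 1.9090×10⁷ m.
Transfer ellipse a_t = (r₁ + r₂)/2 = 1.137×10⁷ m.
At r₁: circular v_c1 = √(μ/r₁) = 3427 m/s; transfer-periapsis v_p = √[μ(2/r₁ − 1/a_t)] = 4441 m/s.
Δv₁ = v_p − v_c1 = 1014 m/s.
At r₂: circular v_c2 = √(μ/r₂) = 1498 m/s; transfer-apoapsis v_a = √[μ(2/r₂ − 1/a_t)] = 848.3 m/s.
Δv₂ = v_c2 − v_a = 649.5 m/s.
Total Δv = Δv₁ + Δv₂ = 1663 m/s = 1.663 km/s.

Δv_total ≈ 1.66 km/s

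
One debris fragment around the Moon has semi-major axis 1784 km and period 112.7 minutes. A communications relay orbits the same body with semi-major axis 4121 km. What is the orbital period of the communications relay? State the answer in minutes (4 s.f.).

T₂ ≈ 395.7 minutes

Kepler's third law: T² ∝ a³, so T₂ = T₁ (a₂/a₁)^(3/2).
a₂/a₁ = 2.310, (a₂/a₁)^(3/2) = 3.511.
T₂ = 112.7 × 3.511 = 395.7 minutes.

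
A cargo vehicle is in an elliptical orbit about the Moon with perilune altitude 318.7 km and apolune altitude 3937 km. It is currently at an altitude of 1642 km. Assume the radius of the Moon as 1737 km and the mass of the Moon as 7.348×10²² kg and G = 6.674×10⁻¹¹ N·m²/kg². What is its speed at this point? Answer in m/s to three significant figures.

v ≈ 1280 m/s

μ = GM = 6.674×10⁻¹¹ × 7.348×10²² = 4.904×10¹² m³/s².
r_p = 1737 + 318.7 = 2055.7 km = 2.0557×10⁶ m.
r_a = 1737 + 3937 = 5674.0 km = 5.6740×10⁶ m.
r = 1737 + 1642 = 3379.0 km = 3.379×10⁶ m.
Semi-major axis a = (r_p + r_a)/2 = 3864.8 km = 3.865×10⁶ m.
Vis-viva: v² = μ(2/r − 1/a) = 4.904×10¹² × (5.919×10⁻⁷ − 2.587×10⁻⁷) = 1.634×10⁶ m²/s².
v = 1278 m/s.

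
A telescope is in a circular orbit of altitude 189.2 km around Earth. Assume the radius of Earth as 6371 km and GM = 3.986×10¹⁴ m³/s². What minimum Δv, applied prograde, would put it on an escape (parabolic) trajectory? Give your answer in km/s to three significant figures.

r = 6371 + 189.2 = 6560.2 km = 6.5602×10⁶ m.
Circular speed v_c = √(μ/r) = 7795 m/s.
Escape speed v_esc = √(2μ/r) = √2 × v_c = 11020 m/s.
Δv = v_esc − v_c = 3229 m/s = 3.229 km/s.

Δv ≈ 3.23 km/s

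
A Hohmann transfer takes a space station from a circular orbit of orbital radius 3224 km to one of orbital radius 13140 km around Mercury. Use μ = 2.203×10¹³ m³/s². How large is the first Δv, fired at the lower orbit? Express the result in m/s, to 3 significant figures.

r₁ = 3224 km = 3.224×10⁶ m.
r₂ = 13140 km = 1.314×10⁷ m.
Transfer ellipse a_t = (r₁ + r₂)/2 = 8.182×10⁶ m.
At r₁: circular v_c1 = √(μ/r₁) = 2614 m/s; transfer-periherm v_p = √[μ(2/r₁ − 1/a_t)] = 3313 m/s.
Δv₁ = v_p − v_c1 = 698.6 m/s.

Δv ≈ 699 m/s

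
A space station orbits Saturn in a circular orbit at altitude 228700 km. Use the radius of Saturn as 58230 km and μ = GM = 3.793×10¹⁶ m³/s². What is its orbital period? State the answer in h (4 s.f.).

r = 58230 + 228700 = 286930 km = 2.8693×10⁸ m.
Kepler's third law: T = 2π√(r³/μ) = 2π√((2.869×10⁸)³ / 3.793×10¹⁶).
r³/μ = 6.228×10⁸ s², so T = 2π × 2.496×10⁴ = 1.568×10⁵ s.
Converting: 1.568×10⁵ s ÷ 3600 = 43.56 h.

T ≈ 43.56 h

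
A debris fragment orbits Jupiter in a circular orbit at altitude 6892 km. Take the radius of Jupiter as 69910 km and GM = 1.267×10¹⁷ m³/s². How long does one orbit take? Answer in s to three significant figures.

r = 69910 + 6892 = 76802 km = 7.6802×10⁷ m.
Kepler's third law: T = 2π√(r³/μ) = 2π√((7.680×10⁷)³ / 1.267×10¹⁷).
r³/μ = 3.576×10⁶ s², so T = 2π × 1.891×10³ = 1.188×10⁴ s.

T ≈ 11900 s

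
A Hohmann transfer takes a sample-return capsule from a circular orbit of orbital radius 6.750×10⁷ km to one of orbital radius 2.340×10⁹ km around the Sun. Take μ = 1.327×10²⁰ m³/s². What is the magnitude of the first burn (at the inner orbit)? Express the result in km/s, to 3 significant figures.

r₁ = 6.750×10⁷ km = 6.750×10¹⁰ m.
r₂ = 2.340×10⁹ km = 2.340×10¹² m.
Transfer ellipse a_t = (r₁ + r₂)/2 = 1.204×10¹² m.
At r₁: circular v_c1 = √(μ/r₁) = 44340 m/s; transfer-perihelion v_p = √[μ(2/r₁ − 1/a_t)] = 61820 m/s.
Δv₁ = v_p − v_c1 = 17480 m/s.
= 17.48 km/s.

Δv ≈ 17.5 km/s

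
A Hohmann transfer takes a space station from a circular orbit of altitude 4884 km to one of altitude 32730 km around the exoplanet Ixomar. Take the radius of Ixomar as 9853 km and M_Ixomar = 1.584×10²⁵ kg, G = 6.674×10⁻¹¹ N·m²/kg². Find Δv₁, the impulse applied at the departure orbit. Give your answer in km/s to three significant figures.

Δv ≈ 1.85 km/s

μ = GM = 6.674×10⁻¹¹ × 1.584×10²⁵ = 1.057×10¹⁵ m³/s².
r₁ = 9853 + 4884 = 14737 km = 1.4737×10⁷ m.
r₂ = 9853 + 32730 = 42583 km = 4.2583×10⁷ m.
Transfer ellipse a_t = (r₁ + r₂)/2 = 2.866×10⁷ m.
At r₁: circular v_c1 = √(μ/r₁) = 8470 m/s; transfer-periapsis v_p = √[μ(2/r₁ − 1/a_t)] = 10320 m/s.
Δv₁ = v_p − v_c1 = 1854 m/s.
= 1.854 km/s.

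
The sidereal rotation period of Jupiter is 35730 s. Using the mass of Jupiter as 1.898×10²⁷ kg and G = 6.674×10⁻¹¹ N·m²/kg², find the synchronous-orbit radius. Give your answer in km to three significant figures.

r_sync ≈ 1.60×10⁵ km

μ = GM = 6.674×10⁻¹¹ × 1.898×10²⁷ = 1.267×10¹⁷ m³/s².
A synchronous orbit has period T, so by Kepler's third law a = (μT²/4π²)^(1/3).
μT²/4π² = 1.267×10¹⁷ × (3.573×10⁴)² / 39.48 = 4.096×10²⁴ m³.
a = 1.600×10⁸ m = 1.6000×10⁵ km.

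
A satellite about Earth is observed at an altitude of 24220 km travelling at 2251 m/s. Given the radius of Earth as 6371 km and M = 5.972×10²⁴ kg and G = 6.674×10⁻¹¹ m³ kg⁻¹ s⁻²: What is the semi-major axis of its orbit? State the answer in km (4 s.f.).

μ = GM = 6.674×10⁻¹¹ × 5.972×10²⁴ = 3.986×10¹⁴ m³/s².
r = 6371 + 24220 = 30591 km = 3.059×10⁷ m.
Vis-viva rearranged: 1/a = 2/r − v²/μ = 6.538×10⁻⁸ − 1.271×10⁻⁸ = 5.267×10⁻⁸ m⁻¹.
a = 1.899×10⁷ m = 18988 km.

a ≈ 18990 km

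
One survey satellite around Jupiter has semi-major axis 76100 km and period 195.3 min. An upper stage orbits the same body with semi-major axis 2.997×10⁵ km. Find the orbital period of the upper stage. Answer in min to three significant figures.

Kepler's third law: T² ∝ a³, so T₂ = T₁ (a₂/a₁)^(3/2).
a₂/a₁ = 3.938, (a₂/a₁)^(3/2) = 7.815.
T₂ = 195.3 × 7.815 = 1526 min.

T₂ ≈ 1530 min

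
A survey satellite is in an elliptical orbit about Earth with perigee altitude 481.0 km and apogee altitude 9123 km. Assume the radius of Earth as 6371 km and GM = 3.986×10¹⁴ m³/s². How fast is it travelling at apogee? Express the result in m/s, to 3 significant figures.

v ≈ 3970 m/s

r_p = 6371 + 481.0 = 6852.0 km = 6.8520×10⁶ m.
r_a = 6371 + 9123 = 15494 km = 1.5494×10⁷ m.
Semi-major axis a = (r_p + r_a)/2 = 11173 km = 1.117×10⁷ m.
Vis-viva: v² = μ(2/r − 1/a) = 3.986×10¹⁴ × (1.291×10⁻⁷ − 8.950×10⁻⁸) = 1.578×10⁷ m²/s².
v = 3972 m/s.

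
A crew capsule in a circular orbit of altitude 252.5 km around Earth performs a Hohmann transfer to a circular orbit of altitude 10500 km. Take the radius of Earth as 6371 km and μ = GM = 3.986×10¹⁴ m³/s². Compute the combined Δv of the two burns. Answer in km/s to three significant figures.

Δv_total ≈ 2.75 km/s

r₁ = 6371 + 252.5 = 6623.5 km = 6.6235×10⁶ m.
r₂ = 6371 + 10500 = 16871 km = 1.6871×10⁷ m.
Transfer ellipse a_t = (r₁ + r₂)/2 = 1.175×10⁷ m.
At r₁: circular v_c1 = √(μ/r₁) = 7758 m/s; transfer-perigee v_p = √[μ(2/r₁ − 1/a_t)] = 9297 m/s.
Δv₁ = v_p − v_c1 = 1539 m/s.
At r₂: circular v_c2 = √(μ/r₂) = 4861 m/s; transfer-apogee v_a = √[μ(2/r₂ − 1/a_t)] = 3650 m/s.
Δv₂ = v_c2 − v_a = 1211 m/s.
Total Δv = Δv₁ + Δv₂ = 2750 m/s = 2.750 km/s.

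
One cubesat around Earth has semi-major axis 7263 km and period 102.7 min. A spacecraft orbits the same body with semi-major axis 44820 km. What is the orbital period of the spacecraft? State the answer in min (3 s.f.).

T₂ ≈ 1570 min

Kepler's third law: T² ∝ a³, so T₂ = T₁ (a₂/a₁)^(3/2).
a₂/a₁ = 6.171, (a₂/a₁)^(3/2) = 15.33.
T₂ = 102.7 × 15.33 = 1574 min.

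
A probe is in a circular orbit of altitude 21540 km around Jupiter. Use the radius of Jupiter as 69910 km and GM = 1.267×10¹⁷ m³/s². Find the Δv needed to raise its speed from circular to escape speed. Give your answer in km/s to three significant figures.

r = 69910 + 21540 = 91450 km = 9.1450×10⁷ m.
Circular speed v_c = √(μ/r) = 37220 m/s.
Escape speed v_esc = √(2μ/r) = √2 × v_c = 52640 m/s.
Δv = v_esc − v_c = 15420 m/s = 15.42 km/s.

Δv ≈ 15.4 km/s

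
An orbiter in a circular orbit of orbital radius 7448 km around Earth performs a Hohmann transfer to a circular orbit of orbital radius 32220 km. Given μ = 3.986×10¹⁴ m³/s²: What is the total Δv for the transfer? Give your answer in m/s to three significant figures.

r₁ = 7448 km = 7.448×10⁶ m.
r₂ = 32220 km = 3.222×10⁷ m.
Transfer ellipse a_t = (r₁ + r₂)/2 = 1.983×10⁷ m.
At r₁: circular v_c1 = √(μ/r₁) = 7316 m/s; transfer-perigee v_p = √[μ(2/r₁ − 1/a_t)] = 9324 m/s.
Δv₁ = v_p − v_c1 = 2009 m/s.
At r₂: circular v_c2 = √(μ/r₂) = 3517 m/s; transfer-apogee v_a = √[μ(2/r₂ − 1/a_t)] = 2155 m/s.
Δv₂ = v_c2 − v_a = 1362 m/s.
Total Δv = Δv₁ + Δv₂ = 3370 m/s.

Δv_total ≈ 3370 m/s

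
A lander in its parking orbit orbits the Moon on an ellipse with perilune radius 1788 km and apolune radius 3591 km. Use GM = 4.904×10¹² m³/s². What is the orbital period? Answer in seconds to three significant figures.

T ≈ 12500 seconds

Semi-major axis a = (r_p + r_a)/2 = (1788.0 + 3591.0)/2 = 2689.5 km = 2.690×10⁶ m.
By Kepler's third law T = 2π√(a³/μ) = 2π × 1.992×10³ = 1.251×10⁴ s.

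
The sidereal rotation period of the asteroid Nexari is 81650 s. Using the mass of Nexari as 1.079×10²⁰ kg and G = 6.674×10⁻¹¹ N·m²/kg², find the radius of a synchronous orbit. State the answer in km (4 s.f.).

r_sync ≈ 1067 km

μ = GM = 6.674×10⁻¹¹ × 1.079×10²⁰ = 7.201×10⁹ m³/s².
A synchronous orbit has period T, so by Kepler's third law a = (μT²/4π²)^(1/3).
μT²/4π² = 7.201×10⁹ × (8.165×10⁴)² / 39.48 = 1.216×10¹⁸ m³.
a = 1.067×10⁶ m = 1067.4 km.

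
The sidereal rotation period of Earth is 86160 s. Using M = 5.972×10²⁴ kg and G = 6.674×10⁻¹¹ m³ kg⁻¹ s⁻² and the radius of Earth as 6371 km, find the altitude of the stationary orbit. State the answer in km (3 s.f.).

μ = GM = 6.674×10⁻¹¹ × 5.972×10²⁴ = 3.986×10¹⁴ m³/s².
A synchronous orbit has period T, so by Kepler's third law a = (μT²/4π²)^(1/3).
μT²/4π² = 3.986×10¹⁴ × (8.616×10⁴)² / 39.48 = 7.495×10²² m³.
a = 4.216×10⁷ m = 42162 km.
Altitude h = a − R = 42162 − 6371 = 35791 km.

h_sync ≈ 35800 km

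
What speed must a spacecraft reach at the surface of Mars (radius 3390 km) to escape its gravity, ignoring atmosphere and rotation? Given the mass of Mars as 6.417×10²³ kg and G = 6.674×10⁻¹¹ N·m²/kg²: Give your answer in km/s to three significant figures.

μ = GM = 6.674×10⁻¹¹ × 6.417×10²³ = 4.283×10¹³ m³/s².
r = R = 3.390×10⁶ m.
Escape speed v_esc = √(2μ/r) = √(2 × 4.283×10¹³ / 3.390×10⁶) = √(2.527×10⁷) = 5027 m/s.
= 5.027 km/s.

v_esc ≈ 5.03 km/s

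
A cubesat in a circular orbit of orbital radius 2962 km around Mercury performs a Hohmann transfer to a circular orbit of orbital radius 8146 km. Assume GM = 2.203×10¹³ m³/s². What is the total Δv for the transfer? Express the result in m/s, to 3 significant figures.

Δv_total ≈ 1020 m/s

r₁ = 2962 km = 2.962×10⁶ m.
r₂ = 8146 km = 8.146×10⁶ m.
Transfer ellipse a_t = (r₁ + r₂)/2 = 5.554×10⁶ m.
At r₁: circular v_c1 = √(μ/r₁) = 2727 m/s; transfer-periherm v_p = √[μ(2/r₁ − 1/a_t)] = 3303 m/s.
Δv₁ = v_p − v_c1 = 575.6 m/s.
At r₂: circular v_c2 = √(μ/r₂) = 1645 m/s; transfer-apoherm v_a = √[μ(2/r₂ − 1/a_t)] = 1201 m/s.
Δv₂ = v_c2 − v_a = 443.6 m/s.
Total Δv = Δv₁ + Δv₂ = 1019 m/s.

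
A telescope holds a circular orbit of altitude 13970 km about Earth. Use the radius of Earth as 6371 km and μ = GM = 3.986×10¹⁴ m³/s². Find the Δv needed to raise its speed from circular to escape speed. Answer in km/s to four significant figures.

Δv ≈ 1.834 km/s

r = 6371 + 13970 = 20341 km = 2.0341×10⁷ m.
Circular speed v_c = √(μ/r) = 4427 m/s.
Escape speed v_esc = √(2μ/r) = √2 × v_c = 6260 m/s.
Δv = v_esc − v_c = 1834 m/s = 1.834 km/s.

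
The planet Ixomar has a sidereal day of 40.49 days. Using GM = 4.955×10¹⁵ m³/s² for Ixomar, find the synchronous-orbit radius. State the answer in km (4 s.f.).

r_sync ≈ 1.154×10⁶ km

T = 40.49 days = 3.498×10⁶ s.
A synchronous orbit has period T, so by Kepler's third law a = (μT²/4π²)^(1/3).
μT²/4π² = 4.955×10¹⁵ × (3.498×10⁶)² / 39.48 = 1.536×10²⁷ m³.
a = 1.154×10⁹ m = 1.1538×10⁶ km.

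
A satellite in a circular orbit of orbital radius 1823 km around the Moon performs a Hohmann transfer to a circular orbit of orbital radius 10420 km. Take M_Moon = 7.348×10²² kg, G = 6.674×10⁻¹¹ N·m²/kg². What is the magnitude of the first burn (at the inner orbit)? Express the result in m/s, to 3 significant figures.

Δv ≈ 500 m/s

μ = GM = 6.674×10⁻¹¹ × 7.348×10²² = 4.904×10¹² m³/s².
r₁ = 1823 km = 1.823×10⁶ m.
r₂ = 10420 km = 1.042×10⁷ m.
Transfer ellipse a_t = (r₁ + r₂)/2 = 6.122×10⁶ m.
At r₁: circular v_c1 = √(μ/r₁) = 1640 m/s; transfer-perilune v_p = √[μ(2/r₁ − 1/a_t)] = 2140 m/s.
Δv₁ = v_p − v_c1 = 499.7 m/s.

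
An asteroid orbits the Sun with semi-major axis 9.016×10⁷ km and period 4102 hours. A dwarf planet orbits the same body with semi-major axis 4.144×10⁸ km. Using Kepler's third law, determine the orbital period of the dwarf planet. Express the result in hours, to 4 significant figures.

T₂ ≈ 40420 hours

Kepler's third law: T² ∝ a³, so T₂ = T₁ (a₂/a₁)^(3/2).
a₂/a₁ = 4.596, (a₂/a₁)^(3/2) = 9.854.
T₂ = 4102 × 9.854 = 40420 hours.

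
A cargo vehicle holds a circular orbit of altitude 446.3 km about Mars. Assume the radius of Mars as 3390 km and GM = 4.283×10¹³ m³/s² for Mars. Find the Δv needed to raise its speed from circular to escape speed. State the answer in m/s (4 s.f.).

Δv ≈ 1384 m/s

r = 3390 + 446.3 = 3836.3 km = 3.8363×10⁶ m.
Circular speed v_c = √(μ/r) = 3341 m/s.
Escape speed v_esc = √(2μ/r) = √2 × v_c = 4725 m/s.
Δv = v_esc − v_c = 1384 m/s.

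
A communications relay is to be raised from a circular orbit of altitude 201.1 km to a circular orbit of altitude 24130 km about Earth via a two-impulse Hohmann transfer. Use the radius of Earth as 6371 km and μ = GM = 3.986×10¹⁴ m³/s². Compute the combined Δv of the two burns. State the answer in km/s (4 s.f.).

Δv_total ≈ 3.665 km/s

r₁ = 6371 + 201.1 = 6572.1 km = 6.5721×10⁶ m.
r₂ = 6371 + 24130 = 30501 km = 3.0501×10⁷ m.
Transfer ellipse a_t = (r₁ + r₂)/2 = 1.854×10⁷ m.
At r₁: circular v_c1 = √(μ/r₁) = 7788 m/s; transfer-perigee v_p = √[μ(2/r₁ − 1/a_t)] = 9990 m/s.
Δv₁ = v_p − v_c1 = 2202 m/s.
At r₂: circular v_c2 = √(μ/r₂) = 3615 m/s; transfer-apogee v_a = √[μ(2/r₂ − 1/a_t)] = 2153 m/s.
Δv₂ = v_c2 − v_a = 1462 m/s.
Total Δv = Δv₁ + Δv₂ = 3665 m/s = 3.665 km/s.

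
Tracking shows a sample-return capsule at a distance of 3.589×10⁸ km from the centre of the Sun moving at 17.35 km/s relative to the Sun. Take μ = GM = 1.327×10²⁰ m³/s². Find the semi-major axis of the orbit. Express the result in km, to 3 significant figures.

a ≈ 3.03×10⁸ km

r = 3.589×10¹¹ m.
Vis-viva rearranged: 1/a = 2/r − v²/μ = 5.573×10⁻¹² − 2.268×10⁻¹² = 3.304×10⁻¹² m⁻¹.
a = 3.027×10¹¹ m = 3.0265×10⁸ km.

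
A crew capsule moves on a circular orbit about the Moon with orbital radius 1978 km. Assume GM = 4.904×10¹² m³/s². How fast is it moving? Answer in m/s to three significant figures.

v ≈ 1570 m/s

r = 1978 km = 1.978×10⁶ m.
For a circular orbit v = √(μ/r) = √(4.904×10¹² / 1.978×10⁶) = √(2.479×10⁶) = 1575 m/s.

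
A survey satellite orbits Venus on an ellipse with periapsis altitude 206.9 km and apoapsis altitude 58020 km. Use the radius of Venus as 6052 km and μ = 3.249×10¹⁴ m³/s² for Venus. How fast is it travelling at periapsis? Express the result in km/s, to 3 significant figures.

v ≈ 9.73 km/s

r_p = 6052 + 206.9 = 6258.9 km = 6.2589×10⁶ m.
r_a = 6052 + 58020 = 64072 km = 6.4072×10⁷ m.
Semi-major axis a = (r_p + r_a)/2 = 35165 km = 3.517×10⁷ m.
Vis-viva: v² = μ(2/r − 1/a) = 3.249×10¹⁴ × (3.195×10⁻⁷ − 2.844×10⁻⁸) = 9.458×10⁷ m²/s².
v = 9725 m/s = 9.725 km/s.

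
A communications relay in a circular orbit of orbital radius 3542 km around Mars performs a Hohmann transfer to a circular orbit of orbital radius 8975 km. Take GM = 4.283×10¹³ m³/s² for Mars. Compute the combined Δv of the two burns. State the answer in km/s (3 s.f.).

Δv_total ≈ 1.23 km/s

r₁ = 3542 km = 3.542×10⁶ m.
r₂ = 8975 km = 8.975×10⁶ m.
Transfer ellipse a_t = (r₁ + r₂)/2 = 6.258×10⁶ m.
At r₁: circular v_c1 = √(μ/r₁) = 3477 m/s; transfer-periapsis v_p = √[μ(2/r₁ − 1/a_t)] = 4164 m/s.
Δv₁ = v_p − v_c1 = 686.8 m/s.
At r₂: circular v_c2 = √(μ/r₂) = 2185 m/s; transfer-apoapsis v_a = √[μ(2/r₂ − 1/a_t)] = 1643 m/s.
Δv₂ = v_c2 − v_a = 541.1 m/s.
Total Δv = Δv₁ + Δv₂ = 1228 m/s = 1.228 km/s.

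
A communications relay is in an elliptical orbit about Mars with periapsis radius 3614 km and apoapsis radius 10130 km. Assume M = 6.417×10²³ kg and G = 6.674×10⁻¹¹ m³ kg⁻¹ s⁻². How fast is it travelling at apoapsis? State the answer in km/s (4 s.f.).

v ≈ 1.491 km/s

μ = GM = 6.674×10⁻¹¹ × 6.417×10²³ = 4.283×10¹³ m³/s².
Semi-major axis a = (r_p + r_a)/2 = 6872.0 km = 6.872×10⁶ m.
Vis-viva: v² = μ(2/r − 1/a) = 4.283×10¹³ × (1.974×10⁻⁷ − 1.455×10⁻⁷) = 2.223×10⁶ m²/s².
v = 1491 m/s = 1.491 km/s.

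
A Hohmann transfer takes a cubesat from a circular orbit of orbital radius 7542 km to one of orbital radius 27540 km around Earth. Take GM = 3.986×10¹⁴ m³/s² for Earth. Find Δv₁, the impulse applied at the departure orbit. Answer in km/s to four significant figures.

Δv ≈ 1.839 km/s

r₁ = 7542 km = 7.542×10⁶ m.
r₂ = 27540 km = 2.754×10⁷ m.
Transfer ellipse a_t = (r₁ + r₂)/2 = 1.754×10⁷ m.
At r₁: circular v_c1 = √(μ/r₁) = 7270 m/s; transfer-perigee v_p = √[μ(2/r₁ − 1/a_t)] = 9109 m/s.
Δv₁ = v_p − v_c1 = 1839 m/s.
= 1.839 km/s.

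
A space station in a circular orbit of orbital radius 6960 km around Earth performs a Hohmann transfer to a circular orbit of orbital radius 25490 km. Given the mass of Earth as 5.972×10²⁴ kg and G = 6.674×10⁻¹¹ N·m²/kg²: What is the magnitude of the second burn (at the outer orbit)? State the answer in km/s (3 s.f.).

μ = GM = 6.674×10⁻¹¹ × 5.972×10²⁴ = 3.986×10¹⁴ m³/s².
r₁ = 6960 km = 6.960×10⁶ m.
r₂ = 25490 km = 2.549×10⁷ m.
Transfer ellipse a_t = (r₁ + r₂)/2 = 1.622×10⁷ m.
At r₁: circular v_c1 = √(μ/r₁) = 7567 m/s; transfer-perigee v_p = √[μ(2/r₁ − 1/a_t)] = 9485 m/s.
At r₂: circular v_c2 = √(μ/r₂) = 3954 m/s; transfer-apogee v_a = √[μ(2/r₂ − 1/a_t)] = 2590 m/s.
Δv₂ = v_c2 − v_a = 1364 m/s.
= 1.364 km/s.

Δv ≈ 1.36 km/s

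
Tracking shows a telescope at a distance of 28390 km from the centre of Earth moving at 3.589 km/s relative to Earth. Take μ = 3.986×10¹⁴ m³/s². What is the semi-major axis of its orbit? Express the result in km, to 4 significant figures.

a ≈ 26220 km

r = 2.839×10⁷ m.
Vis-viva rearranged: 1/a = 2/r − v²/μ = 7.045×10⁻⁸ − 3.232×10⁻⁸ = 3.813×10⁻⁸ m⁻¹.
a = 2.622×10⁷ m = 26225 km.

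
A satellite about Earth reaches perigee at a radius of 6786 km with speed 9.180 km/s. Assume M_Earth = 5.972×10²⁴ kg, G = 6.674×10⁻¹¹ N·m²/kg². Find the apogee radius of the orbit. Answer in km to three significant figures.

μ = GM = 6.674×10⁻¹¹ × 5.972×10²⁴ = 3.986×10¹⁴ m³/s².
r_p = 6.786×10⁶ m.
Specific energy ε = v²/2 − μ/r = -1.660×10⁷ J/kg, so a = −μ/(2ε) = 1.201×10⁷ m.
The apsides satisfy r_p + r_a = 2a, so the apogee radius is 2a − r_p = 1.723×10⁷ m = 17227 km.

apogee radius ≈ 17200 km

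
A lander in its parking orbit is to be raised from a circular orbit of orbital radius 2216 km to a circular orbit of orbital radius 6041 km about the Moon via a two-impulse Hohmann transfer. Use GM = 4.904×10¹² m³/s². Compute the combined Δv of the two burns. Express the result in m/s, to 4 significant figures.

r₁ = 2216 km = 2.216×10⁶ m.
r₂ = 6041 km = 6.041×10⁶ m.
Transfer ellipse a_t = (r₁ + r₂)/2 = 4.128×10⁶ m.
At r₁: circular v_c1 = √(μ/r₁) = 1488 m/s; transfer-perilune v_p = √[μ(2/r₁ − 1/a_t)] = 1799 m/s.
Δv₁ = v_p − v_c1 = 311.9 m/s.
At r₂: circular v_c2 = √(μ/r₂) = 901.0 m/s; transfer-apolune v_a = √[μ(2/r₂ − 1/a_t)] = 660.1 m/s.
Δv₂ = v_c2 − v_a = 240.9 m/s.
Total Δv = Δv₁ + Δv₂ = 552.8 m/s.

Δv_total ≈ 552.8 m/s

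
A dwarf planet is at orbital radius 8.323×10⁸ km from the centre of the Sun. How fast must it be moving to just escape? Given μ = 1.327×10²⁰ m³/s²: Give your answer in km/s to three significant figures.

v_esc ≈ 17.9 km/s

r = 8.323×10⁸ km = 8.323×10¹¹ m.
Escape speed v_esc = √(2μ/r) = √(2 × 1.327×10²⁰ / 8.323×10¹¹) = √(3.189×10⁸) = 17860 m/s.
= 17.86 km/s.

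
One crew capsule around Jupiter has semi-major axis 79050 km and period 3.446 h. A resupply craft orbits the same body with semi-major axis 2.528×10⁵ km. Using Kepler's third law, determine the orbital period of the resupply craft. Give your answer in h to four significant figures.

T₂ ≈ 19.71 h

Kepler's third law: T² ∝ a³, so T₂ = T₁ (a₂/a₁)^(3/2).
a₂/a₁ = 3.198, (a₂/a₁)^(3/2) = 5.719.
T₂ = 3.446 × 5.719 = 19.71 h.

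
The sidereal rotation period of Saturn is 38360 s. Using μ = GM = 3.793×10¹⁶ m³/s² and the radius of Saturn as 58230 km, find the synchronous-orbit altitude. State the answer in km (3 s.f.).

h_sync ≈ 54000 km

A synchronous orbit has period T, so by Kepler's third law a = (μT²/4π²)^(1/3).
μT²/4π² = 3.793×10¹⁶ × (3.836×10⁴)² / 39.48 = 1.414×10²⁴ m³.
a = 1.122×10⁸ m = 1.1223×10⁵ km.
Altitude h = a − R = 1.1223×10⁵ − 58230 = 54005 km.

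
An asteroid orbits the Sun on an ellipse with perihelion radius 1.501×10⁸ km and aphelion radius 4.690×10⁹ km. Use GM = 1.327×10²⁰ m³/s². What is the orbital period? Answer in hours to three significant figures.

T ≈ 570000 hours

Semi-major axis a = (r_p + r_a)/2 = (1.5010×10⁸ + 4.6900×10⁹)/2 = 2.4200×10⁹ km = 2.420×10¹² m.
By Kepler's third law T = 2π√(a³/μ) = 2π × 3.268×10⁸ = 2.053×10⁹ s.
= 5.704×10⁵ hours.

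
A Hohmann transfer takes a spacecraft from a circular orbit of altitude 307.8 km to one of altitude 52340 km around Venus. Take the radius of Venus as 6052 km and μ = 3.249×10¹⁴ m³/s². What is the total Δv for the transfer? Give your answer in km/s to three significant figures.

r₁ = 6052 + 307.8 = 6359.8 km = 6.3598×10⁶ m.
r₂ = 6052 + 52340 = 58392 km = 5.8392×10⁷ m.
Transfer ellipse a_t = (r₁ + r₂)/2 = 3.238×10⁷ m.
At r₁: circular v_c1 = √(μ/r₁) = 7147 m/s; transfer-periapsis v_p = √[μ(2/r₁ − 1/a_t)] = 9599 m/s.
Δv₁ = v_p − v_c1 = 2451 m/s.
At r₂: circular v_c2 = √(μ/r₂) = 2359 m/s; transfer-apoapsis v_a = √[μ(2/r₂ − 1/a_t)] = 1045 m/s.
Δv₂ = v_c2 − v_a = 1313 m/s.
Total Δv = Δv₁ + Δv₂ = 3765 m/s = 3.765 km/s.

Δv_total ≈ 3.76 km/s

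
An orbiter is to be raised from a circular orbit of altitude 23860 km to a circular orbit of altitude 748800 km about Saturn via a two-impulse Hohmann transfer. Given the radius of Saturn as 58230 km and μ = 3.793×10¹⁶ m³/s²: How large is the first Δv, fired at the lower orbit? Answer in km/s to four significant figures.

Δv ≈ 7.466 km/s

r₁ = 58230 + 23860 = 82090 km = 8.2090×10⁷ m.
r₂ = 58230 + 748800 = 807030 km = 8.0703×10⁸ m.
Transfer ellipse a_t = (r₁ + r₂)/2 = 4.446×10⁸ m.
At r₁: circular v_c1 = √(μ/r₁) = 21500 m/s; transfer-perikrone v_p = √[μ(2/r₁ − 1/a_t)] = 28960 m/s.
Δv₁ = v_p − v_c1 = 7466 m/s.
= 7.466 km/s.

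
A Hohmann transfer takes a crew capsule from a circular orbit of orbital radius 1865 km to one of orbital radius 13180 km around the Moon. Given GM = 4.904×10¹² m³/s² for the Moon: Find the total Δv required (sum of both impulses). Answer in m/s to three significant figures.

Δv_total ≈ 831 m/s

r₁ = 1865 km = 1.865×10⁶ m.
r₂ = 13180 km = 1.318×10⁷ m.
Transfer ellipse a_t = (r₁ + r₂)/2 = 7.522×10⁶ m.
At r₁: circular v_c1 = √(μ/r₁) = 1622 m/s; transfer-perilune v_p = √[μ(2/r₁ − 1/a_t)] = 2146 m/s.
Δv₁ = v_p − v_c1 = 524.8 m/s.
At r₂: circular v_c2 = √(μ/r₂) = 610.0 m/s; transfer-apolune v_a = √[μ(2/r₂ − 1/a_t)] = 303.7 m/s.
Δv₂ = v_c2 − v_a = 306.3 m/s.
Total Δv = Δv₁ + Δv₂ = 831.1 m/s.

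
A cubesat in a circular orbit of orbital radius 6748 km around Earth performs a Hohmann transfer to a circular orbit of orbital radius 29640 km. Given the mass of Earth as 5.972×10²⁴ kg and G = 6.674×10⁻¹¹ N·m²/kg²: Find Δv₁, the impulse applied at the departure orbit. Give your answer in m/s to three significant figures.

μ = GM = 6.674×10⁻¹¹ × 5.972×10²⁴ = 3.986×10¹⁴ m³/s².
r₁ = 6748 km = 6.748×10⁶ m.
r₂ = 29640 km = 2.964×10⁷ m.
Transfer ellipse a_t = (r₁ + r₂)/2 = 1.819×10⁷ m.
At r₁: circular v_c1 = √(μ/r₁) = 7685 m/s; transfer-perigee v_p = √[μ(2/r₁ − 1/a_t)] = 9809 m/s.
Δv₁ = v_p − v_c1 = 2124 m/s.

Δv ≈ 2120 m/s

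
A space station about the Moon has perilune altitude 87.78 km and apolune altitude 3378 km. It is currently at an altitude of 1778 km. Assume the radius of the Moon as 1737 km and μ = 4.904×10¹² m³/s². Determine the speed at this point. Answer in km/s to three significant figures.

r_p = 1737 + 87.78 = 1824.8 km = 1.8248×10⁶ m.
r_a = 1737 + 3378 = 5115.0 km = 5.1150×10⁶ m.
r = 1737 + 1778 = 3515.0 km = 3.515×10⁶ m.
Semi-major axis a = (r_p + r_a)/2 = 3469.9 km = 3.470×10⁶ m.
Vis-viva: v² = μ(2/r − 1/a) = 4.904×10¹² × (5.690×10⁻⁷ − 2.882×10⁻⁷) = 1.377×10⁶ m²/s².
v = 1173 m/s = 1.173 km/s.

v ≈ 1.17 km/s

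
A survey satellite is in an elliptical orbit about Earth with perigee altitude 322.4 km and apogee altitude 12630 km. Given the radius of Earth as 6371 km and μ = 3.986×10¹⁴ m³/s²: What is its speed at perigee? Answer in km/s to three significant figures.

v ≈ 9.38 km/s

r_p = 6371 + 322.4 = 6693.4 km = 6.6934×10⁶ m.
r_a = 6371 + 12630 = 19001 km = 1.9001×10⁷ m.
Semi-major axis a = (r_p + r_a)/2 = 12847 km = 1.285×10⁷ m.
Vis-viva: v² = μ(2/r − 1/a) = 3.986×10¹⁴ × (2.988×10⁻⁷ − 7.784×10⁻⁸) = 8.808×10⁷ m²/s².
v = 9385 m/s = 9.385 km/s.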